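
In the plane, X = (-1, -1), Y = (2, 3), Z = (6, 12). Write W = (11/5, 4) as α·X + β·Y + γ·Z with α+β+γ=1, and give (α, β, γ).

(1/5, 3/5, 1/5)

Signed area of the reference triangle: [XYZ] = ½·((-1)·(3−12) + 2·(12−(-1)) + 6·(-1−3)) = ½·(9 + 26 − 24) = 11/2.
[WYZ] = ½·((11/5)·(3−12) + 2·(12−4) + 6·(4−3)) = ½·(-99/5 + 16 + 6) = 11/10, so the X-coordinate is (11/10)/(11/2) = 1/5.
[XWZ] = ½·((-1)·(4−12) + (11/5)·(12−(-1)) + 6·(-1−4)) = ½·(8 + 143/5 − 30) = 33/10, so the Y-coordinate is 3/5.
[XYW] = ½·((-1)·(3−4) + 2·(4−(-1)) + (11/5)·(-1−3)) = ½·(1 + 10 − 44/5) = 11/10, so the Z-coordinate is 1/5.
Check: 1/5 + 3/5 + 1/5 = 1.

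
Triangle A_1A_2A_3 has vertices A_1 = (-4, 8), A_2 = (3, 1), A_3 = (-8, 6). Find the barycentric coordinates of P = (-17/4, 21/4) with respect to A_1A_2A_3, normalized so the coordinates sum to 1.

Signed area of the reference triangle: [A_1A_2A_3] = ½·((-4)·(1−6) + 3·(6−8) + (-8)·(8−1)) = ½·(20 − 6 − 56) = -21.
[PA_2A_3] = ½·((-17/4)·(1−6) + 3·(6−(21/4)) + (-8)·(21/4−1)) = ½·(85/4 + 9/4 − 34) = -21/4, so the A_1-coordinate is (-21/4)/(-21) = 1/4.
[A_1PA_3] = ½·((-4)·(21/4−6) + (-17/4)·(6−8) + (-8)·(8−(21/4))) = ½·(3 + 17/2 − 22) = -21/4, so the A_2-coordinate is 1/4.
[A_1A_2P] = ½·((-4)·(1−(21/4)) + 3·(21/4−8) + (-17/4)·(8−1)) = ½·(17 − 33/4 − 119/4) = -21/2, so the A_3-coordinate is 1/2.

(1/4, 1/4, 1/2)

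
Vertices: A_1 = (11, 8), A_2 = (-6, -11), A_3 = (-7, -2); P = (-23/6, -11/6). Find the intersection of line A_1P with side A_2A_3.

(-34/5, -19/5)

Barycentric coordinates of P with respect to A_1A_2A_3: (1/6, 1/6, 2/3).
On side A_2A_3 the A_1-coordinate is zero; dropping P's A_1-weight 1/6 and renormalizing the remaining 1/6 : 2/3 gives weights 1/5, 4/5 on A_2, A_3.
Q = (1/5)·(-6, -11) + (4/5)·(-7, -2) = (-34/5, -19/5).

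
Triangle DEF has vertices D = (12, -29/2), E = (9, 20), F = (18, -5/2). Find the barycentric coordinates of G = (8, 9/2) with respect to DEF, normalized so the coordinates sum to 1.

(2/3, 2/3, -1/3)

Signed area of the reference triangle: [DEF] = ½·(12·(20−(-5/2)) + 9·(-5/2−(-29/2)) + 18·(-29/2−20)) = ½·(270 + 108 − 621) = -243/2.
[GEF] = ½·(8·(20−(-5/2)) + 9·(-5/2−(9/2)) + 18·(9/2−20)) = ½·(180 − 63 − 279) = -81, so the D-coordinate is (-81)/(-243/2) = 2/3.
[DGF] = ½·(12·(9/2−(-5/2)) + 8·(-5/2−(-29/2)) + 18·(-29/2−(9/2))) = ½·(84 + 96 − 342) = -81, so the E-coordinate is 2/3.
[DEG] = ½·(12·(20−(9/2)) + 9·(9/2−(-29/2)) + 8·(-29/2−20)) = ½·(186 + 171 − 276) = 81/2, so the F-coordinate is -1/3.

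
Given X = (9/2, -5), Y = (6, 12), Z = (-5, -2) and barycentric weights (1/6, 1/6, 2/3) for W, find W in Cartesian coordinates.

(-19/12, -1/6)

W = (1/6)·X + (1/6)·Y + (2/3)·Z.
x-coordinate: (1/6)·(9/2) + (1/6)·6 + (2/3)·(-5) = -19/12.
y-coordinate: (1/6)·(-5) + (1/6)·12 + (2/3)·(-2) = -1/6.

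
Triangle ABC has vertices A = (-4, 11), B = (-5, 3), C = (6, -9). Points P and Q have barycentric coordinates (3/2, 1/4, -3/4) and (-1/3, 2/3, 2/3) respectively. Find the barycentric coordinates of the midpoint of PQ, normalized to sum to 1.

(7/12, 11/24, -1/24)

Since both coordinate triples sum to 1, the midpoint's barycentrics are the componentwise average.
(3/2+-1/3)/2 = 7/12; similarly 11/24 and -1/24.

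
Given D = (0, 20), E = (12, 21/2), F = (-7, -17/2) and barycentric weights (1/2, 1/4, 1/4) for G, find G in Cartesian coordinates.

G = (1/2)·D + (1/4)·E + (1/4)·F.
x-coordinate: (1/2)·0 + (1/4)·12 + (1/4)·(-7) = 5/4.
y-coordinate: (1/2)·20 + (1/4)·(21/2) + (1/4)·(-17/2) = 21/2.

(5/4, 21/2)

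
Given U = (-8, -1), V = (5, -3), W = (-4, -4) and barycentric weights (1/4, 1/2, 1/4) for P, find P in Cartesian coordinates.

(-1/2, -11/4)

P = (1/4)·U + (1/2)·V + (1/4)·W.
x-coordinate: (1/4)·(-8) + (1/2)·5 + (1/4)·(-4) = -1/2.
y-coordinate: (1/4)·(-1) + (1/2)·(-3) + (1/4)·(-4) = -11/4.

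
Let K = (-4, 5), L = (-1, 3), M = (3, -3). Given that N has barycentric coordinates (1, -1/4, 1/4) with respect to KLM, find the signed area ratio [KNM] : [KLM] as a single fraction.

-1/4

The signed ratio [KNM]/[KLM] equals the barycentric coordinate of N at vertex L, which is -1/4.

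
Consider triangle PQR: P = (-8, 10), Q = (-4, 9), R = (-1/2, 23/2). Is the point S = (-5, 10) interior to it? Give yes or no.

yes

Barycentric coordinates of S: (4/9, 1/3, 2/9).
The three coordinates are positive, positive, positive; a point is interior exactly when all three are positive.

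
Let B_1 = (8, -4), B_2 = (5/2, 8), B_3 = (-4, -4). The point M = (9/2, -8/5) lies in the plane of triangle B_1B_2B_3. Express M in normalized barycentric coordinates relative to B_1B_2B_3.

Signed area of the reference triangle: [B_1B_2B_3] = ½·(8·(8−(-4)) + (5/2)·(-4−(-4)) + (-4)·(-4−8)) = ½·(96 + 0 + 48) = 72.
[MB_2B_3] = ½·((9/2)·(8−(-4)) + (5/2)·(-4−(-8/5)) + (-4)·(-8/5−8)) = ½·(54 − 6 + 192/5) = 216/5, so the B_1-coordinate is (216/5)/72 = 3/5.
[B_1MB_3] = ½·(8·(-8/5−(-4)) + (9/2)·(-4−(-4)) + (-4)·(-4−(-8/5))) = ½·(96/5 + 0 + 48/5) = 72/5, so the B_2-coordinate is 1/5.
[B_1B_2M] = ½·(8·(8−(-8/5)) + (5/2)·(-8/5−(-4)) + (9/2)·(-4−8)) = ½·(384/5 + 6 − 54) = 72/5, so the B_3-coordinate is 1/5.

(3/5, 1/5, 1/5)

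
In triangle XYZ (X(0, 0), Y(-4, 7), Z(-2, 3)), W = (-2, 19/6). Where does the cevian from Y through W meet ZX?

(-8/5, 12/5)

Barycentric coordinates of W with respect to XYZ: (1/6, 1/6, 2/3).
On side ZX the Y-coordinate is zero; dropping W's Y-weight 1/6 and renormalizing the remaining 2/3 : 1/6 gives weights 4/5, 1/5 on Z, X.
V = (4/5)·(-2, 3) + (1/5)·(0, 0) = (-8/5, 12/5).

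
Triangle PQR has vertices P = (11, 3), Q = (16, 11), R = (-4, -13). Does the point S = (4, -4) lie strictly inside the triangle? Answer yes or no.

yes

Barycentric coordinates of S: (3/10, 7/40, 21/40).
The three coordinates are positive, positive, positive; a point is interior exactly when all three are positive.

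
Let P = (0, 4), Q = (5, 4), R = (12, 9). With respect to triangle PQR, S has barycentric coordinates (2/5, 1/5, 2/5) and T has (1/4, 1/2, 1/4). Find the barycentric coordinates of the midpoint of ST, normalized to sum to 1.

Since both coordinate triples sum to 1, the midpoint's barycentrics are the componentwise average.
(2/5+1/4)/2 = 13/40; similarly 7/20 and 13/40.

(13/40, 7/20, 13/40)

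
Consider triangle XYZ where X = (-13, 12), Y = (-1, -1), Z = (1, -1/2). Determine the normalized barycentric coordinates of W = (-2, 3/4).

(1/8, 5/8, 1/4)

Signed area of the reference triangle: [XYZ] = ½·((-13)·(-1−(-1/2)) + (-1)·(-1/2−12) + 1·(12−(-1))) = ½·(13/2 + 25/2 + 13) = 16.
[WYZ] = ½·((-2)·(-1−(-1/2)) + (-1)·(-1/2−(3/4)) + 1·(3/4−(-1))) = ½·(1 + 5/4 + 7/4) = 2, so the X-coordinate is 2/16 = 1/8.
[XWZ] = ½·((-13)·(3/4−(-1/2)) + (-2)·(-1/2−12) + 1·(12−(3/4))) = ½·(-65/4 + 25 + 45/4) = 10, so the Y-coordinate is 5/8.
[XYW] = ½·((-13)·(-1−(3/4)) + (-1)·(3/4−12) + (-2)·(12−(-1))) = ½·(91/4 + 45/4 − 26) = 4, so the Z-coordinate is 1/4.
Check: 1/8 + 5/8 + 1/4 = 1.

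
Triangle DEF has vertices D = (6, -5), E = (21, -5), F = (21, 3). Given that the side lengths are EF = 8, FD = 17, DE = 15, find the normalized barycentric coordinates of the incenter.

(1/5, 17/40, 3/8)

The incenter has barycentric coordinates proportional to the opposite side lengths: (8 : 17 : 15).
Normalizing by 8+17+15 = 40 gives (1/5, 17/40, 3/8).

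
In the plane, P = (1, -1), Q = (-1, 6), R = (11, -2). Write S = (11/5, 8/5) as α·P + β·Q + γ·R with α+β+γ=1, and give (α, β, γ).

Signed area of the reference triangle: [PQR] = ½·(1·(6−(-2)) + (-1)·(-2−(-1)) + 11·(-1−6)) = ½·(8 + 1 − 77) = -34.
[SQR] = ½·((11/5)·(6−(-2)) + (-1)·(-2−(8/5)) + 11·(8/5−6)) = ½·(88/5 + 18/5 − 242/5) = -68/5, so the P-coordinate is (-68/5)/(-34) = 2/5.
[PSR] = ½·(1·(8/5−(-2)) + (11/5)·(-2−(-1)) + 11·(-1−(8/5))) = ½·(18/5 − 11/5 − 143/5) = -68/5, so the Q-coordinate is 2/5.
[PQS] = ½·(1·(6−(8/5)) + (-1)·(8/5−(-1)) + (11/5)·(-1−6)) = ½·(22/5 − 13/5 − 77/5) = -34/5, so the R-coordinate is 1/5.

(2/5, 2/5, 1/5)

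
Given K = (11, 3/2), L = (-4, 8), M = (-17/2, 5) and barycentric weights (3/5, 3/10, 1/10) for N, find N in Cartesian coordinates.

N = (3/5)·K + (3/10)·L + (1/10)·M.
x-coordinate: (3/5)·11 + (3/10)·(-4) + (1/10)·(-17/2) = 91/20.
y-coordinate: (3/5)·(3/2) + (3/10)·8 + (1/10)·5 = 19/5.

(91/20, 19/5)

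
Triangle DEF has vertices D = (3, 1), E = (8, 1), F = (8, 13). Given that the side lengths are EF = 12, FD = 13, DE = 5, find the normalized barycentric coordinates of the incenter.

The incenter has barycentric coordinates proportional to the opposite side lengths: (12 : 13 : 5).
Normalizing by 12+13+5 = 30 gives (2/5, 13/30, 1/6).

(2/5, 13/30, 1/6)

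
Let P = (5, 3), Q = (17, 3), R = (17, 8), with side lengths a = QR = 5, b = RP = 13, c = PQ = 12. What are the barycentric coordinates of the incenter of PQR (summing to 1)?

The incenter has barycentric coordinates proportional to the opposite side lengths: (5 : 13 : 12).
Normalizing by 5+13+12 = 30 gives (1/6, 13/30, 2/5).

(1/6, 13/30, 2/5)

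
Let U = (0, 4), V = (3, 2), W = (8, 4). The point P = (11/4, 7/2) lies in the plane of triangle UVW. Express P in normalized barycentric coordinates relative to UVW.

Signed area of the reference triangle: [UVW] = ½·(0·(2−4) + 3·(4−4) + 8·(4−2)) = ½·(0 + 0 + 16) = 8.
[PVW] = ½·((11/4)·(2−4) + 3·(4−(7/2)) + 8·(7/2−2)) = ½·(-11/2 + 3/2 + 12) = 4, so the U-coordinate is 4/8 = 1/2.
[UPW] = ½·(0·(7/2−4) + (11/4)·(4−4) + 8·(4−(7/2))) = ½·(0 + 0 + 4) = 2, so the V-coordinate is 1/4.
[UVP] = ½·(0·(2−(7/2)) + 3·(7/2−4) + (11/4)·(4−2)) = ½·(0 − 3/2 + 11/2) = 2, so the W-coordinate is 1/4.

(1/2, 1/4, 1/4)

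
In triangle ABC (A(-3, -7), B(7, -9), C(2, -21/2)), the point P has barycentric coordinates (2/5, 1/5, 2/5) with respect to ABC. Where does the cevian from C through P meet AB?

Line CP meets AB where the C-coordinate vanishes; zeroing P's C-weight and renormalizing leaves A, B-weights 2/5 : 1/5 → (2/3, 1/3).
So Q = (2/3)·A + (1/3)·B = (1/3, -23/3).

(1/3, -23/3)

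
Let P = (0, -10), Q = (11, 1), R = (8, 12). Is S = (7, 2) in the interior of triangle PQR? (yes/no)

Barycentric coordinates of S: (41/154, 29/77, 5/14).
The three coordinates are positive, positive, positive; a point is interior exactly when all three are positive.

yes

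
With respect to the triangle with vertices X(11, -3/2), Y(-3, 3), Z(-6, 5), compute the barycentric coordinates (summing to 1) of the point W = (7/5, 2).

(2/5, 1/5, 2/5)

Signed area of the reference triangle: [XYZ] = ½·(11·(3−5) + (-3)·(5−(-3/2)) + (-6)·(-3/2−3)) = ½·(-22 − 39/2 + 27) = -29/4.
[WYZ] = ½·((7/5)·(3−5) + (-3)·(5−2) + (-6)·(2−3)) = ½·(-14/5 − 9 + 6) = -29/10, so the X-coordinate is (-29/10)/(-29/4) = 2/5.
[XWZ] = ½·(11·(2−5) + (7/5)·(5−(-3/2)) + (-6)·(-3/2−2)) = ½·(-33 + 91/10 + 21) = -29/20, so the Y-coordinate is 1/5.
[XYW] = ½·(11·(3−2) + (-3)·(2−(-3/2)) + (7/5)·(-3/2−3)) = ½·(11 − 21/2 − 63/10) = -29/10, so the Z-coordinate is 2/5.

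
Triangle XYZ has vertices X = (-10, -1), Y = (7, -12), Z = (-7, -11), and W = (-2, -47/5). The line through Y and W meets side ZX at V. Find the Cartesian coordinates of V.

(-8, -23/3)

Barycentric coordinates of W with respect to XYZ: (1/5, 2/5, 2/5).
On side ZX the Y-coordinate is zero; dropping W's Y-weight 2/5 and renormalizing the remaining 2/5 : 1/5 gives weights 2/3, 1/3 on Z, X.
V = (2/3)·(-7, -11) + (1/3)·(-10, -1) = (-8, -23/3).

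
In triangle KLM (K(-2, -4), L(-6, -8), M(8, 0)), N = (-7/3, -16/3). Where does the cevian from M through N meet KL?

(-22/5, -32/5)

Barycentric coordinates of N with respect to KLM: (1/3, 1/2, 1/6).
On side KL the M-coordinate is zero; dropping N's M-weight 1/6 and renormalizing the remaining 1/3 : 1/2 gives weights 2/5, 3/5 on K, L.
J = (2/5)·(-2, -4) + (3/5)·(-6, -8) = (-22/5, -32/5).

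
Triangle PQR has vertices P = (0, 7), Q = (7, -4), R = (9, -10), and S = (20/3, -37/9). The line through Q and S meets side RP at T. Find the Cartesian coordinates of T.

(6, -13/3)

Barycentric coordinates of S with respect to PQR: (1/9, 2/3, 2/9).
On side RP the Q-coordinate is zero; dropping S's Q-weight 2/3 and renormalizing the remaining 2/9 : 1/9 gives weights 2/3, 1/3 on R, P.
T = (2/3)·(9, -10) + (1/3)·(0, 7) = (6, -13/3).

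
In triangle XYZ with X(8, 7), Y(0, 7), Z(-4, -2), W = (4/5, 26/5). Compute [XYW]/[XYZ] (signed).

[XYZ] = ½·(8·(7−(-2)) + 0·(-2−7) + (-4)·(7−7)) = ½·(72 + 0 + 0) = 36.
[XYW] = ½·(8·(7−(26/5)) + 0·(26/5−7) + (4/5)·(7−7)) = ½·(72/5 + 0 + 0) = 36/5, so the ratio is (36/5)/36 = 1/5.

1/5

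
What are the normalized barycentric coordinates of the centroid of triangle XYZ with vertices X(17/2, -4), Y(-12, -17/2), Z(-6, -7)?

(1/3, 1/3, 1/3)

The centroid is the average of the vertices, so each weight is 1/3.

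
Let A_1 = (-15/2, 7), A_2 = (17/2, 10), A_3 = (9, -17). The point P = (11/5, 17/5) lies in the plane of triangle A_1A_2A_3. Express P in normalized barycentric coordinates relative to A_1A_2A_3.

(2/5, 2/5, 1/5)

Signed area of the reference triangle: [A_1A_2A_3] = ½·((-15/2)·(10−(-17)) + (17/2)·(-17−7) + 9·(7−10)) = ½·(-405/2 − 204 − 27) = -867/4.
[PA_2A_3] = ½·((11/5)·(10−(-17)) + (17/2)·(-17−(17/5)) + 9·(17/5−10)) = ½·(297/5 − 867/5 − 297/5) = -867/10, so the A_1-coordinate is (-867/10)/(-867/4) = 2/5.
[A_1PA_3] = ½·((-15/2)·(17/5−(-17)) + (11/5)·(-17−7) + 9·(7−(17/5))) = ½·(-153 − 264/5 + 162/5) = -867/10, so the A_2-coordinate is 2/5.
[A_1A_2P] = ½·((-15/2)·(10−(17/5)) + (17/2)·(17/5−7) + (11/5)·(7−10)) = ½·(-99/2 − 153/5 − 33/5) = -867/20, so the A_3-coordinate is 1/5.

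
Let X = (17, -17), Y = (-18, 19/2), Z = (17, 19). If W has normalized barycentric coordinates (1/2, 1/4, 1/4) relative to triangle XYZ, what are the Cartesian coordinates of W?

W = (1/2)·X + (1/4)·Y + (1/4)·Z.
x-coordinate: (1/2)·17 + (1/4)·(-18) + (1/4)·17 = 33/4.
y-coordinate: (1/2)·(-17) + (1/4)·(19/2) + (1/4)·19 = -11/8.

(33/4, -11/8)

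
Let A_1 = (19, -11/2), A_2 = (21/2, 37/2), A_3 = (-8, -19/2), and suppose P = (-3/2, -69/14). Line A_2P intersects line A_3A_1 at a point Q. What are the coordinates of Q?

(-7/2, -53/6)

Barycentric coordinates of P with respect to A_1A_2A_3: (1/7, 1/7, 5/7).
On side A_3A_1 the A_2-coordinate is zero; dropping P's A_2-weight 1/7 and renormalizing the remaining 5/7 : 1/7 gives weights 5/6, 1/6 on A_3, A_1.
Q = (5/6)·(-8, -19/2) + (1/6)·(19, -11/2) = (-7/2, -53/6).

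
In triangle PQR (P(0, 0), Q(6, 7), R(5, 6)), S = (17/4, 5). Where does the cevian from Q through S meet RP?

Barycentric coordinates of S with respect to PQR: (1/4, 1/2, 1/4).
On side RP the Q-coordinate is zero; dropping S's Q-weight 1/2 and renormalizing the remaining 1/4 : 1/4 gives weights 1/2, 1/2 on R, P.
T = (1/2)·(5, 6) + (1/2)·(0, 0) = (5/2, 3).

(5/2, 3)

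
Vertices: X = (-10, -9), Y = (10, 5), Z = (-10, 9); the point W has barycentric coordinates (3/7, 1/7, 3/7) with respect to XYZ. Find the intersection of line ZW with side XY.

(-5, -11/2)

Line ZW meets XY where the Z-coordinate vanishes; zeroing W's Z-weight and renormalizing leaves X, Y-weights 3/7 : 1/7 → (3/4, 1/4).
So V = (3/4)·X + (1/4)·Y = (-5, -11/2).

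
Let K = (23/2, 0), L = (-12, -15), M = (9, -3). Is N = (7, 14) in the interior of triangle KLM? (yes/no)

Barycentric coordinates of N: (127/11, 97/66, -793/66).
The three coordinates are positive, positive, negative; a point is interior exactly when all three are positive.

no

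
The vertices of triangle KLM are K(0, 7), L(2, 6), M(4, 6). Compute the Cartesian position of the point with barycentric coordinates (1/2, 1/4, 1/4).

N = (1/2)·K + (1/4)·L + (1/4)·M.
x-coordinate: (1/2)·0 + (1/4)·2 + (1/4)·4 = 3/2.
y-coordinate: (1/2)·7 + (1/4)·6 + (1/4)·6 = 13/2.

(3/2, 13/2)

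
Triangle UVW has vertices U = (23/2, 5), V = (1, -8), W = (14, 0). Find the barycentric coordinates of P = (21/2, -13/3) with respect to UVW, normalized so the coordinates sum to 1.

Signed area of the reference triangle: [UVW] = ½·((23/2)·(-8−0) + 1·(0−5) + 14·(5−(-8))) = ½·(-92 − 5 + 182) = 85/2.
[PVW] = ½·((21/2)·(-8−0) + 1·(0−(-13/3)) + 14·(-13/3−(-8))) = ½·(-84 + 13/3 + 154/3) = -85/6, so the U-coordinate is (-85/6)/(85/2) = -1/3.
[UPW] = ½·((23/2)·(-13/3−0) + (21/2)·(0−5) + 14·(5−(-13/3))) = ½·(-299/6 − 105/2 + 392/3) = 85/6, so the V-coordinate is 1/3.
[UVP] = ½·((23/2)·(-8−(-13/3)) + 1·(-13/3−5) + (21/2)·(5−(-8))) = ½·(-253/6 − 28/3 + 273/2) = 85/2, so the W-coordinate is 1.
Check: -1/3 + 1/3 + 1 = 1.

(-1/3, 1/3, 1)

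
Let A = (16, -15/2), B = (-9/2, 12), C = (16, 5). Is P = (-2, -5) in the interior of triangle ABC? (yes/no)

no

Barycentric coordinates of P: (1324/1025, 36/41, -1199/1025).
The three coordinates are positive, positive, negative; a point is interior exactly when all three are positive.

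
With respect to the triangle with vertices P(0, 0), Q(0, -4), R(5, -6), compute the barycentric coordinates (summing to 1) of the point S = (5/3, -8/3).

Signed area of the reference triangle: [PQR] = ½·(0·(-4−(-6)) + 0·(-6−0) + 5·(0−(-4))) = ½·(0 + 0 + 20) = 10.
[SQR] = ½·((5/3)·(-4−(-6)) + 0·(-6−(-8/3)) + 5·(-8/3−(-4))) = ½·(10/3 + 0 + 20/3) = 5, so the P-coordinate is 5/10 = 1/2.
[PSR] = ½·(0·(-8/3−(-6)) + (5/3)·(-6−0) + 5·(0−(-8/3))) = ½·(0 − 10 + 40/3) = 5/3, so the Q-coordinate is 1/6.
[PQS] = ½·(0·(-4−(-8/3)) + 0·(-8/3−0) + (5/3)·(0−(-4))) = ½·(0 + 0 + 20/3) = 10/3, so the R-coordinate is 1/3.
Check: 1/2 + 1/6 + 1/3 = 1.

(1/2, 1/6, 1/3)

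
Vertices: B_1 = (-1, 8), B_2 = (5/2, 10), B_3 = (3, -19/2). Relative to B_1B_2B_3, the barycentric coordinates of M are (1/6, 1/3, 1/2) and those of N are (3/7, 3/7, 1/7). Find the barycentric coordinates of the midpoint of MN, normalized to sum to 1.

(25/84, 8/21, 9/28)

Since both coordinate triples sum to 1, the midpoint's barycentrics are the componentwise average.
(1/6+3/7)/2 = 25/84; similarly 8/21 and 9/28.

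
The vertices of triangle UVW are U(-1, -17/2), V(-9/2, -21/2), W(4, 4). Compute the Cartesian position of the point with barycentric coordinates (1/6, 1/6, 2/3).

P = (1/6)·U + (1/6)·V + (2/3)·W.
x-coordinate: (1/6)·(-1) + (1/6)·(-9/2) + (2/3)·4 = 7/4.
y-coordinate: (1/6)·(-17/2) + (1/6)·(-21/2) + (2/3)·4 = -1/2.

(7/4, -1/2)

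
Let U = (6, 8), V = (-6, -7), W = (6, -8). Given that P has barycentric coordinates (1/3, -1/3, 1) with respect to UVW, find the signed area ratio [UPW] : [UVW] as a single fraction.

The signed ratio [UPW]/[UVW] equals the barycentric coordinate of P at vertex V, which is -1/3.

-1/3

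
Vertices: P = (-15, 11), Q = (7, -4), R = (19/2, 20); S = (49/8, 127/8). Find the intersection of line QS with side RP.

(6, 131/7)

Barycentric coordinates of S with respect to PQR: (1/8, 1/8, 3/4).
On side RP the Q-coordinate is zero; dropping S's Q-weight 1/8 and renormalizing the remaining 3/4 : 1/8 gives weights 6/7, 1/7 on R, P.
T = (6/7)·(19/2, 20) + (1/7)·(-15, 11) = (6, 131/7).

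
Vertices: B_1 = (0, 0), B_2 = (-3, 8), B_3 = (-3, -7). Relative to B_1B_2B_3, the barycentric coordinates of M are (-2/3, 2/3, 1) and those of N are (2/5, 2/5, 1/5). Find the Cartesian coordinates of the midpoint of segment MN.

Barycentric coordinates of the midpoint are the average: (-2/15, 8/15, 3/5).
Converting: (-2/15)·B_1 + (8/15)·B_2 + (3/5)·B_3 = (-17/5, 1/15).

(-17/5, 1/15)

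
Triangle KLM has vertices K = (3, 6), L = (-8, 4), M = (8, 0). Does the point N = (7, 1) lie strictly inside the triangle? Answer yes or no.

yes

Barycentric coordinates of N: (3/19, 1/76, 63/76).
The three coordinates are positive, positive, positive; a point is interior exactly when all three are positive.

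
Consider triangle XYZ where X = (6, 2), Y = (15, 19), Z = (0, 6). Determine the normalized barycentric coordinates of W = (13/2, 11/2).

Signed area of the reference triangle: [XYZ] = ½·(6·(19−6) + 15·(6−2) + 0·(2−19)) = ½·(78 + 60 + 0) = 69.
[WYZ] = ½·((13/2)·(19−6) + 15·(6−(11/2)) + 0·(11/2−19)) = ½·(169/2 + 15/2 + 0) = 46, so the X-coordinate is 46/69 = 2/3.
[XWZ] = ½·(6·(11/2−6) + (13/2)·(6−2) + 0·(2−(11/2))) = ½·(-3 + 26 + 0) = 23/2, so the Y-coordinate is 1/6.
[XYW] = ½·(6·(19−(11/2)) + 15·(11/2−2) + (13/2)·(2−19)) = ½·(81 + 105/2 − 221/2) = 23/2, so the Z-coordinate is 1/6.

(2/3, 1/6, 1/6)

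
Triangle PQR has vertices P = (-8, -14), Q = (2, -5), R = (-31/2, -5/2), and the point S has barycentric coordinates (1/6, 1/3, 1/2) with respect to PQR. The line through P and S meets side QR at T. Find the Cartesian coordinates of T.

Line PS meets QR where the P-coordinate vanishes; zeroing S's P-weight and renormalizing leaves Q, R-weights 1/3 : 1/2 → (2/5, 3/5).
So T = (2/5)·Q + (3/5)·R = (-17/2, -7/2).

(-17/2, -7/2)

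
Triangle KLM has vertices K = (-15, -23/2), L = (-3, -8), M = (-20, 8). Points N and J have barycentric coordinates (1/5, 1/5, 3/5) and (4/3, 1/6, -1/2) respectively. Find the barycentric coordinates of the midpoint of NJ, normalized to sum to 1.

(23/30, 11/60, 1/20)

Since both coordinate triples sum to 1, the midpoint's barycentrics are the componentwise average.
(1/5+4/3)/2 = 23/30; similarly 11/60 and 1/20.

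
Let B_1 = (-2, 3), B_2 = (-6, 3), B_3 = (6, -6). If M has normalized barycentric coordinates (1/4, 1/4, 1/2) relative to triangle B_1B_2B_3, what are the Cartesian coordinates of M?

M = (1/4)·B_1 + (1/4)·B_2 + (1/2)·B_3.
x-coordinate: (1/4)·(-2) + (1/4)·(-6) + (1/2)·6 = 1.
y-coordinate: (1/4)·3 + (1/4)·3 + (1/2)·(-6) = -3/2.

(1, -3/2)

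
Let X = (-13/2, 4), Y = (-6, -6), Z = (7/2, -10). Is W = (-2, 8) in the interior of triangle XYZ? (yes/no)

Barycentric coordinates of W: (149/93, -103/93, 47/93).
The three coordinates are positive, negative, positive; a point is interior exactly when all three are positive.

no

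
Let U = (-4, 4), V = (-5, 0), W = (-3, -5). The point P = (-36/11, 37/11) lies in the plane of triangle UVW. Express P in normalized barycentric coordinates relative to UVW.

Signed area of the reference triangle: [UVW] = ½·((-4)·(0−(-5)) + (-5)·(-5−4) + (-3)·(4−0)) = ½·(-20 + 45 − 12) = 13/2.
[PVW] = ½·((-36/11)·(0−(-5)) + (-5)·(-5−(37/11)) + (-3)·(37/11−0)) = ½·(-180/11 + 460/11 − 111/11) = 169/22, so the U-coordinate is (169/22)/(13/2) = 13/11.
[UPW] = ½·((-4)·(37/11−(-5)) + (-36/11)·(-5−4) + (-3)·(4−(37/11))) = ½·(-368/11 + 324/11 − 21/11) = -65/22, so the V-coordinate is -5/11.
[UVP] = ½·((-4)·(0−(37/11)) + (-5)·(37/11−4) + (-36/11)·(4−0)) = ½·(148/11 + 35/11 − 144/11) = 39/22, so the W-coordinate is 3/11.
Check: 13/11 − 5/11 + 3/11 = 1.

(13/11, -5/11, 3/11)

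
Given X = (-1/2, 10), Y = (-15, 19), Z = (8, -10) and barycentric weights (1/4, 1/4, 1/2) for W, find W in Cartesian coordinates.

W = (1/4)·X + (1/4)·Y + (1/2)·Z.
x-coordinate: (1/4)·(-1/2) + (1/4)·(-15) + (1/2)·8 = 1/8.
y-coordinate: (1/4)·10 + (1/4)·19 + (1/2)·(-10) = 9/4.

(1/8, 9/4)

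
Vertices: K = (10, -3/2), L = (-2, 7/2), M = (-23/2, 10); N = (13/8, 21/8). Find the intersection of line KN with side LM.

(-27/4, 27/4)

Barycentric coordinates of N with respect to KLM: (1/2, 1/4, 1/4).
On side LM the K-coordinate is zero; dropping N's K-weight 1/2 and renormalizing the remaining 1/4 : 1/4 gives weights 1/2, 1/2 on L, M.
J = (1/2)·(-2, 7/2) + (1/2)·(-23/2, 10) = (-27/4, 27/4).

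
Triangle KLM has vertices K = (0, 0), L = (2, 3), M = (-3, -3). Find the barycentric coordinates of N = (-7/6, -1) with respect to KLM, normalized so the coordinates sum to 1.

(1/3, 1/6, 1/2)

Signed area of the reference triangle: [KLM] = ½·(0·(3−(-3)) + 2·(-3−0) + (-3)·(0−3)) = ½·(0 − 6 + 9) = 3/2.
[NLM] = ½·((-7/6)·(3−(-3)) + 2·(-3−(-1)) + (-3)·(-1−3)) = ½·(-7 − 4 + 12) = 1/2, so the K-coordinate is (1/2)/(3/2) = 1/3.
[KNM] = ½·(0·(-1−(-3)) + (-7/6)·(-3−0) + (-3)·(0−(-1))) = ½·(0 + 7/2 − 3) = 1/4, so the L-coordinate is 1/6.
[KLN] = ½·(0·(3−(-1)) + 2·(-1−0) + (-7/6)·(0−3)) = ½·(0 − 2 + 7/2) = 3/4, so the M-coordinate is 1/2.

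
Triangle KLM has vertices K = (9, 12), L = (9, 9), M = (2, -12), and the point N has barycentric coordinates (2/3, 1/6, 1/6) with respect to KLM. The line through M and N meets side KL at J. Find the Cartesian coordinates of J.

Line MN meets KL where the M-coordinate vanishes; zeroing N's M-weight and renormalizing leaves K, L-weights 2/3 : 1/6 → (4/5, 1/5).
So J = (4/5)·K + (1/5)·L = (9, 57/5).

(9, 57/5)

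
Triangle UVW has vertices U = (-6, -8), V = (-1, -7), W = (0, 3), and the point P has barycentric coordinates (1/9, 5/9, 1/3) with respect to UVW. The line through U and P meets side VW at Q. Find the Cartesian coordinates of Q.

(-5/8, -13/4)

Line UP meets VW where the U-coordinate vanishes; zeroing P's U-weight and renormalizing leaves V, W-weights 5/9 : 1/3 → (5/8, 3/8).
So Q = (5/8)·V + (3/8)·W = (-5/8, -13/4).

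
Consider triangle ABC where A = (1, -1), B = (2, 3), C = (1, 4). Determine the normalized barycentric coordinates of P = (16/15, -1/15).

(4/5, 1/15, 2/15)

Signed area of the reference triangle: [ABC] = ½·(1·(3−4) + 2·(4−(-1)) + 1·(-1−3)) = ½·(-1 + 10 − 4) = 5/2.
[PBC] = ½·((16/15)·(3−4) + 2·(4−(-1/15)) + 1·(-1/15−3)) = ½·(-16/15 + 122/15 − 46/15) = 2, so the A-coordinate is 2/(5/2) = 4/5.
[APC] = ½·(1·(-1/15−4) + (16/15)·(4−(-1)) + 1·(-1−(-1/15))) = ½·(-61/15 + 16/3 − 14/15) = 1/6, so the B-coordinate is 1/15.
[ABP] = ½·(1·(3−(-1/15)) + 2·(-1/15−(-1)) + (16/15)·(-1−3)) = ½·(46/15 + 28/15 − 64/15) = 1/3, so the C-coordinate is 2/15.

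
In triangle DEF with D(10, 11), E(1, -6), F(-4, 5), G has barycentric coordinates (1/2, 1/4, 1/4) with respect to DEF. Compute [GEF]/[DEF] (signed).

The signed ratio [GEF]/[DEF] equals the barycentric coordinate of G at vertex D, which is 1/2.

1/2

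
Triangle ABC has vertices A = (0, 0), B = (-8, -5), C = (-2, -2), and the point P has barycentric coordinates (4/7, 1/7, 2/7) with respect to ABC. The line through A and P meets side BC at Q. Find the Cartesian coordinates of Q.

Line AP meets BC where the A-coordinate vanishes; zeroing P's A-weight and renormalizing leaves B, C-weights 1/7 : 2/7 → (1/3, 2/3).
So Q = (1/3)·B + (2/3)·C = (-4, -3).

(-4, -3)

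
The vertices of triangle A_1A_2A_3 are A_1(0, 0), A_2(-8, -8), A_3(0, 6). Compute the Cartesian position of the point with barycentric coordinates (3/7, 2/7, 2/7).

P = (3/7)·A_1 + (2/7)·A_2 + (2/7)·A_3.
x-coordinate: (3/7)·0 + (2/7)·(-8) + (2/7)·0 = -16/7.
y-coordinate: (3/7)·0 + (2/7)·(-8) + (2/7)·6 = -4/7.

(-16/7, -4/7)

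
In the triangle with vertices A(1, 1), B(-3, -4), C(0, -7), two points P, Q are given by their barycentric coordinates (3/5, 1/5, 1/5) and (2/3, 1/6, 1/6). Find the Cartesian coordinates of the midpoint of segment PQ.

(1/12, -83/60)

Barycentric coordinates of the midpoint are the average: (19/30, 11/60, 11/60).
Converting: (19/30)·A + (11/60)·B + (11/60)·C = (1/12, -83/60).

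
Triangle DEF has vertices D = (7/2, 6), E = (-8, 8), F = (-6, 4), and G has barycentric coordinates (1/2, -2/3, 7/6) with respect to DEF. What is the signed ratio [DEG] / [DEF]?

7/6

The signed ratio [DEG]/[DEF] equals the barycentric coordinate of G at vertex F, which is 7/6.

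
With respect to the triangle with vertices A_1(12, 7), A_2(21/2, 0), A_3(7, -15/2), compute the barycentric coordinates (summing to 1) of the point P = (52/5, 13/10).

Signed area of the reference triangle: [A_1A_2A_3] = ½·(12·(0−(-15/2)) + (21/2)·(-15/2−7) + 7·(7−0)) = ½·(90 − 609/4 + 49) = -53/8.
[PA_2A_3] = ½·((52/5)·(0−(-15/2)) + (21/2)·(-15/2−(13/10)) + 7·(13/10−0)) = ½·(78 − 462/5 + 91/10) = -53/20, so the A_1-coordinate is (-53/20)/(-53/8) = 2/5.
[A_1PA_3] = ½·(12·(13/10−(-15/2)) + (52/5)·(-15/2−7) + 7·(7−(13/10))) = ½·(528/5 − 754/5 + 399/10) = -53/20, so the A_2-coordinate is 2/5.
[A_1A_2P] = ½·(12·(0−(13/10)) + (21/2)·(13/10−7) + (52/5)·(7−0)) = ½·(-78/5 − 1197/20 + 364/5) = -53/40, so the A_3-coordinate is 1/5.
Check: 2/5 + 2/5 + 1/5 = 1.

(2/5, 2/5, 1/5)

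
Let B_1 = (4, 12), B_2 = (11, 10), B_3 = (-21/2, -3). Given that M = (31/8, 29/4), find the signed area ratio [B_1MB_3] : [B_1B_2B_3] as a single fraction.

[B_1B_2B_3] = ½·(4·(10−(-3)) + 11·(-3−12) + (-21/2)·(12−10)) = ½·(52 − 165 − 21) = -67.
[B_1MB_3] = ½·(4·(29/4−(-3)) + (31/8)·(-3−12) + (-21/2)·(12−(29/4))) = ½·(41 − 465/8 − 399/8) = -67/2, so the ratio is (-67/2)/(-67) = 1/2.

1/2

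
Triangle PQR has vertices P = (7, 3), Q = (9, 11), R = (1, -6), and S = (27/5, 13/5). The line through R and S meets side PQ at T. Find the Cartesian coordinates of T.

Barycentric coordinates of S with respect to PQR: (1/5, 2/5, 2/5).
On side PQ the R-coordinate is zero; dropping S's R-weight 2/5 and renormalizing the remaining 1/5 : 2/5 gives weights 1/3, 2/3 on P, Q.
T = (1/3)·(7, 3) + (2/3)·(9, 11) = (25/3, 25/3).

(25/3, 25/3)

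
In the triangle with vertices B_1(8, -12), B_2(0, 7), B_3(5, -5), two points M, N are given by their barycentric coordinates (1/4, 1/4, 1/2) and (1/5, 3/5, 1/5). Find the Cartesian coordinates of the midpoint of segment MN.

Barycentric coordinates of the midpoint are the average: (9/40, 17/40, 7/20).
Converting: (9/40)·B_1 + (17/40)·B_2 + (7/20)·B_3 = (71/20, -59/40).

(71/20, -59/40)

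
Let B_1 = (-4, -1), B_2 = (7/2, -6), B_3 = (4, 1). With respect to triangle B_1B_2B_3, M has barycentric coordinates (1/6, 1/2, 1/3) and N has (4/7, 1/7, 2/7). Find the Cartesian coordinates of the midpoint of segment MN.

Barycentric coordinates of the midpoint are the average: (31/84, 9/28, 13/42).
Converting: (31/84)·B_1 + (9/28)·B_2 + (13/42)·B_3 = (149/168, -167/84).

(149/168, -167/84)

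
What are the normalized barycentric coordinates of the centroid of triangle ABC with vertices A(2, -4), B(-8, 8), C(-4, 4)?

(1/3, 1/3, 1/3)

The centroid is the average of the vertices, so each weight is 1/3.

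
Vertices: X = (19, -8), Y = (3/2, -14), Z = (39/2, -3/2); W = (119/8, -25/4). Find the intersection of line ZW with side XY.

Barycentric coordinates of W with respect to XYZ: (1/4, 1/4, 1/2).
On side XY the Z-coordinate is zero; dropping W's Z-weight 1/2 and renormalizing the remaining 1/4 : 1/4 gives weights 1/2, 1/2 on X, Y.
V = (1/2)·(19, -8) + (1/2)·(3/2, -14) = (41/4, -11).

(41/4, -11)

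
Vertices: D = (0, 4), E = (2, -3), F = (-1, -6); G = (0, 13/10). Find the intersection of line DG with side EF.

(0, -5)

Barycentric coordinates of G with respect to DEF: (7/10, 1/10, 1/5).
On side EF the D-coordinate is zero; dropping G's D-weight 7/10 and renormalizing the remaining 1/10 : 1/5 gives weights 1/3, 2/3 on E, F.
H = (1/3)·(2, -3) + (2/3)·(-1, -6) = (0, -5).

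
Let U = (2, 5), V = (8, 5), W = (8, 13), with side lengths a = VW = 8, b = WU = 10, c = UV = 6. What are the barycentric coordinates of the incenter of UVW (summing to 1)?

(1/3, 5/12, 1/4)

The incenter has barycentric coordinates proportional to the opposite side lengths: (8 : 10 : 6).
Normalizing by 8+10+6 = 24 gives (1/3, 5/12, 1/4).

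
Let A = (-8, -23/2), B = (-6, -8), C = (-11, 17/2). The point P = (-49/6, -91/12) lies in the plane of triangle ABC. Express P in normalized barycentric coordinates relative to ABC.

(2/3, 1/6, 1/6)

Signed area of the reference triangle: [ABC] = ½·((-8)·(-8−(17/2)) + (-6)·(17/2−(-23/2)) + (-11)·(-23/2−(-8))) = ½·(132 − 120 + 77/2) = 101/4.
[PBC] = ½·((-49/6)·(-8−(17/2)) + (-6)·(17/2−(-91/12)) + (-11)·(-91/12−(-8))) = ½·(539/4 − 193/2 − 55/12) = 101/6, so the A-coordinate is (101/6)/(101/4) = 2/3.
[APC] = ½·((-8)·(-91/12−(17/2)) + (-49/6)·(17/2−(-23/2)) + (-11)·(-23/2−(-91/12))) = ½·(386/3 − 490/3 + 517/12) = 101/24, so the B-coordinate is 1/6.
[ABP] = ½·((-8)·(-8−(-91/12)) + (-6)·(-91/12−(-23/2)) + (-49/6)·(-23/2−(-8))) = ½·(10/3 − 47/2 + 343/12) = 101/24, so the C-coordinate is 1/6.
Check: 2/3 + 1/6 + 1/6 = 1.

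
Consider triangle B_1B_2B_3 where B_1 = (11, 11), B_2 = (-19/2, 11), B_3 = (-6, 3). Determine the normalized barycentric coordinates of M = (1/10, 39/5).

Signed area of the reference triangle: [B_1B_2B_3] = ½·(11·(11−3) + (-19/2)·(3−11) + (-6)·(11−11)) = ½·(88 + 76 + 0) = 82.
[MB_2B_3] = ½·((1/10)·(11−3) + (-19/2)·(3−(39/5)) + (-6)·(39/5−11)) = ½·(4/5 + 228/5 + 96/5) = 164/5, so the B_1-coordinate is (164/5)/82 = 2/5.
[B_1MB_3] = ½·(11·(39/5−3) + (1/10)·(3−11) + (-6)·(11−(39/5))) = ½·(264/5 − 4/5 − 96/5) = 82/5, so the B_2-coordinate is 1/5.
[B_1B_2M] = ½·(11·(11−(39/5)) + (-19/2)·(39/5−11) + (1/10)·(11−11)) = ½·(176/5 + 152/5 + 0) = 164/5, so the B_3-coordinate is 2/5.
Check: 2/5 + 1/5 + 2/5 = 1.

(2/5, 1/5, 2/5)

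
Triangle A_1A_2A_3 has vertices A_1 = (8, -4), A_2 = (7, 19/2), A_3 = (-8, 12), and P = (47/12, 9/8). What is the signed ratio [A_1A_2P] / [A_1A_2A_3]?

1/4

[A_1A_2A_3] = ½·(8·(19/2−12) + 7·(12−(-4)) + (-8)·(-4−(19/2))) = ½·(-20 + 112 + 108) = 100.
[A_1A_2P] = ½·(8·(19/2−(9/8)) + 7·(9/8−(-4)) + (47/12)·(-4−(19/2))) = ½·(67 + 287/8 − 423/8) = 25, so the ratio is 25/100 = 1/4.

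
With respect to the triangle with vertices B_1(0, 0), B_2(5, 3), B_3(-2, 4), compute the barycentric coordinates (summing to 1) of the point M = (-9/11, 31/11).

Signed area of the reference triangle: [B_1B_2B_3] = ½·(0·(3−4) + 5·(4−0) + (-2)·(0−3)) = ½·(0 + 20 + 6) = 13.
[MB_2B_3] = ½·((-9/11)·(3−4) + 5·(4−(31/11)) + (-2)·(31/11−3)) = ½·(9/11 + 65/11 + 4/11) = 39/11, so the B_1-coordinate is (39/11)/13 = 3/11.
[B_1MB_3] = ½·(0·(31/11−4) + (-9/11)·(4−0) + (-2)·(0−(31/11))) = ½·(0 − 36/11 + 62/11) = 13/11, so the B_2-coordinate is 1/11.
[B_1B_2M] = ½·(0·(3−(31/11)) + 5·(31/11−0) + (-9/11)·(0−3)) = ½·(0 + 155/11 + 27/11) = 91/11, so the B_3-coordinate is 7/11.
Check: 3/11 + 1/11 + 7/11 = 1.

(3/11, 1/11, 7/11)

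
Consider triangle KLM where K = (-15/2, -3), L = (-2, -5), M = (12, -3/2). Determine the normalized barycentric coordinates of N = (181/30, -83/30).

Signed area of the reference triangle: [KLM] = ½·((-15/2)·(-5−(-3/2)) + (-2)·(-3/2−(-3)) + 12·(-3−(-5))) = ½·(105/4 − 3 + 24) = 189/8.
[NLM] = ½·((181/30)·(-5−(-3/2)) + (-2)·(-3/2−(-83/30)) + 12·(-83/30−(-5))) = ½·(-1267/60 − 38/15 + 134/5) = 63/40, so the K-coordinate is (63/40)/(189/8) = 1/15.
[KNM] = ½·((-15/2)·(-83/30−(-3/2)) + (181/30)·(-3/2−(-3)) + 12·(-3−(-83/30))) = ½·(19/2 + 181/20 − 14/5) = 63/8, so the L-coordinate is 1/3.
[KLN] = ½·((-15/2)·(-5−(-83/30)) + (-2)·(-83/30−(-3)) + (181/30)·(-3−(-5))) = ½·(67/4 − 7/15 + 181/15) = 567/40, so the M-coordinate is 3/5.
Check: 1/15 + 1/3 + 3/5 = 1.

(1/15, 1/3, 3/5)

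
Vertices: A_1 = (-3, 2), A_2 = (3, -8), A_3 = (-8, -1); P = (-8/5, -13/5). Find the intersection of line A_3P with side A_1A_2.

(0, -3)

Barycentric coordinates of P with respect to A_1A_2A_3: (2/5, 2/5, 1/5).
On side A_1A_2 the A_3-coordinate is zero; dropping P's A_3-weight 1/5 and renormalizing the remaining 2/5 : 2/5 gives weights 1/2, 1/2 on A_1, A_2.
Q = (1/2)·(-3, 2) + (1/2)·(3, -8) = (0, -3).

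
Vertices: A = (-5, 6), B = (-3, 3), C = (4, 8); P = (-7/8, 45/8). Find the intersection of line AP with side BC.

Barycentric coordinates of P with respect to ABC: (1/4, 3/8, 3/8).
On side BC the A-coordinate is zero; dropping P's A-weight 1/4 and renormalizing the remaining 3/8 : 3/8 gives weights 1/2, 1/2 on B, C.
Q = (1/2)·(-3, 3) + (1/2)·(4, 8) = (1/2, 11/2).

(1/2, 11/2)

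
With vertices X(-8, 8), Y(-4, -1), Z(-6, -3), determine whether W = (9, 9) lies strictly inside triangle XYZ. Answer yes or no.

Barycentric coordinates of W: (-3/13, 189/26, -157/26).
The three coordinates are negative, positive, negative; a point is interior exactly when all three are positive.

no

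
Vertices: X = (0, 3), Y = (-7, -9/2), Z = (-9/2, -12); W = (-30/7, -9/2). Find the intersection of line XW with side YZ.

Barycentric coordinates of W with respect to XYZ: (2/7, 3/7, 2/7).
On side YZ the X-coordinate is zero; dropping W's X-weight 2/7 and renormalizing the remaining 3/7 : 2/7 gives weights 3/5, 2/5 on Y, Z.
V = (3/5)·(-7, -9/2) + (2/5)·(-9/2, -12) = (-6, -15/2).

(-6, -15/2)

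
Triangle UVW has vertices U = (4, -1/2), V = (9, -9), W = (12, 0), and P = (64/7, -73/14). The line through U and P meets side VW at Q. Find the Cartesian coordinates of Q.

(10, -6)

Barycentric coordinates of P with respect to UVW: (1/7, 4/7, 2/7).
On side VW the U-coordinate is zero; dropping P's U-weight 1/7 and renormalizing the remaining 4/7 : 2/7 gives weights 2/3, 1/3 on V, W.
Q = (2/3)·(9, -9) + (1/3)·(12, 0) = (10, -6).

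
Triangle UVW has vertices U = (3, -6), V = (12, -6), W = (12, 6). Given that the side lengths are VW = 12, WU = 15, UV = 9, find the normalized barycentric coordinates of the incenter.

The incenter has barycentric coordinates proportional to the opposite side lengths: (12 : 15 : 9).
Normalizing by 12+15+9 = 36 gives (1/3, 5/12, 1/4).

(1/3, 5/12, 1/4)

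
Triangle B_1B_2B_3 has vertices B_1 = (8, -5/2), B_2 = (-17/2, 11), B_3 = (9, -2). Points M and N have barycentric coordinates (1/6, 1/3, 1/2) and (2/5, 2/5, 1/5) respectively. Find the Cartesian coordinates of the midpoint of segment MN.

(23/10, 21/8)

Barycentric coordinates of the midpoint are the average: (17/60, 11/30, 7/20).
Converting: (17/60)·B_1 + (11/30)·B_2 + (7/20)·B_3 = (23/10, 21/8).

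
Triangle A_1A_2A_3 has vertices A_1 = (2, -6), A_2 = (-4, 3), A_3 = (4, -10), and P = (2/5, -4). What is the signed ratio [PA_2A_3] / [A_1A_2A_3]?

[A_1A_2A_3] = ½·(2·(3−(-10)) + (-4)·(-10−(-6)) + 4·(-6−3)) = ½·(26 + 16 − 36) = 3.
[PA_2A_3] = ½·((2/5)·(3−(-10)) + (-4)·(-10−(-4)) + 4·(-4−3)) = ½·(26/5 + 24 − 28) = 3/5, so the ratio is (3/5)/3 = 1/5.

1/5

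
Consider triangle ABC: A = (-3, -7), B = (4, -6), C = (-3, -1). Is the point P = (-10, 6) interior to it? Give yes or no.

Barycentric coordinates of P: (-1/3, -1, 7/3).
The three coordinates are negative, negative, positive; a point is interior exactly when all three are positive.

no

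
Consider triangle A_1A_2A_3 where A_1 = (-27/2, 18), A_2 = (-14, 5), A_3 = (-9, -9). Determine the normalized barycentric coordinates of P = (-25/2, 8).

(1/2, 1/4, 1/4)

Signed area of the reference triangle: [A_1A_2A_3] = ½·((-27/2)·(5−(-9)) + (-14)·(-9−18) + (-9)·(18−5)) = ½·(-189 + 378 − 117) = 36.
[PA_2A_3] = ½·((-25/2)·(5−(-9)) + (-14)·(-9−8) + (-9)·(8−5)) = ½·(-175 + 238 − 27) = 18, so the A_1-coordinate is 18/36 = 1/2.
[A_1PA_3] = ½·((-27/2)·(8−(-9)) + (-25/2)·(-9−18) + (-9)·(18−8)) = ½·(-459/2 + 675/2 − 90) = 9, so the A_2-coordinate is 1/4.
[A_1A_2P] = ½·((-27/2)·(5−8) + (-14)·(8−18) + (-25/2)·(18−5)) = ½·(81/2 + 140 − 325/2) = 9, so the A_3-coordinate is 1/4.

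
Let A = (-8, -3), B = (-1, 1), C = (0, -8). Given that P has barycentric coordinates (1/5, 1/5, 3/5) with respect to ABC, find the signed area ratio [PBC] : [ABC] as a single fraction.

The signed ratio [PBC]/[ABC] equals the barycentric coordinate of P at vertex A, which is 1/5.

1/5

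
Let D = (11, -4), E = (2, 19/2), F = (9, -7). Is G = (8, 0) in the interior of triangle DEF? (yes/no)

Barycentric coordinates of G: (65/108, 17/54, 1/12).
The three coordinates are positive, positive, positive; a point is interior exactly when all three are positive.

yes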